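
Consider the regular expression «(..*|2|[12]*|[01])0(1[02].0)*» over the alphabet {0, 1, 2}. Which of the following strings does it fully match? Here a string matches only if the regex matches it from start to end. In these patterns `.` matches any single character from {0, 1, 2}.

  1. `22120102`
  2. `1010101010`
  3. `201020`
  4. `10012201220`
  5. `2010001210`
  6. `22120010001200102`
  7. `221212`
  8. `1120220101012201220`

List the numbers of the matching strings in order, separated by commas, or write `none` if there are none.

2, 3, 4, 5, 8

1 → no match
2 → match
3 → match
4 → match
5 → match
6 → no match
7 → no match
8 → match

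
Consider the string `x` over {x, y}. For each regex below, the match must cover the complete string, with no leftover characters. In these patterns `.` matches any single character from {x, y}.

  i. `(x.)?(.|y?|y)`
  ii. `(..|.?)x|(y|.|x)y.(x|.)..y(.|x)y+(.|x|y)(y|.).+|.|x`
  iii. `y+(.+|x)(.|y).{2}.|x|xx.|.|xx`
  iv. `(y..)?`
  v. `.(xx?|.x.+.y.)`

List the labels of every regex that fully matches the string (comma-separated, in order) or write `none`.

i → match
ii → match
iii → match
iv → no match
v → no match

i, ii, iii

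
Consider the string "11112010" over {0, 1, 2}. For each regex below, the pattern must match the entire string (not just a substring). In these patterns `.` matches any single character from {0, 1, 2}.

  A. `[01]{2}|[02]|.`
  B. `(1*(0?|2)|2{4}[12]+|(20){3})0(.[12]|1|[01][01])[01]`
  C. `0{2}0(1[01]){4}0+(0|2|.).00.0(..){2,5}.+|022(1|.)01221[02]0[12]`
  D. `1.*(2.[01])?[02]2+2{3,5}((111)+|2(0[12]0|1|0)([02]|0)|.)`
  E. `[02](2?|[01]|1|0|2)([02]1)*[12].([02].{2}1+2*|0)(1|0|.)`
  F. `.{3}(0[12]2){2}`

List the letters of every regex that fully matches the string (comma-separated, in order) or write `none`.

B

A → no match
B → match
C → no match
D → no match
E → no match
F → no match — must end with "2"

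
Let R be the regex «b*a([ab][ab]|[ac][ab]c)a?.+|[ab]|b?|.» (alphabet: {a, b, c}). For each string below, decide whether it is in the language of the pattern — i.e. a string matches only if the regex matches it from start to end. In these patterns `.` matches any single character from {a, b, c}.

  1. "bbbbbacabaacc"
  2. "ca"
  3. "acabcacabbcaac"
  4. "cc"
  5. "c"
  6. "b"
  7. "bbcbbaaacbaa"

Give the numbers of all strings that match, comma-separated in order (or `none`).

1 → no match
2 → no match
3 → no match
4 → no match
5 → match
6 → match
7 → no match

5, 6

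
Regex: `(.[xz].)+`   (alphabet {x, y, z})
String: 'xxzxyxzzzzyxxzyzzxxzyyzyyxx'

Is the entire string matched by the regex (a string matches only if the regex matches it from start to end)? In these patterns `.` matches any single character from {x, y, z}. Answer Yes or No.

No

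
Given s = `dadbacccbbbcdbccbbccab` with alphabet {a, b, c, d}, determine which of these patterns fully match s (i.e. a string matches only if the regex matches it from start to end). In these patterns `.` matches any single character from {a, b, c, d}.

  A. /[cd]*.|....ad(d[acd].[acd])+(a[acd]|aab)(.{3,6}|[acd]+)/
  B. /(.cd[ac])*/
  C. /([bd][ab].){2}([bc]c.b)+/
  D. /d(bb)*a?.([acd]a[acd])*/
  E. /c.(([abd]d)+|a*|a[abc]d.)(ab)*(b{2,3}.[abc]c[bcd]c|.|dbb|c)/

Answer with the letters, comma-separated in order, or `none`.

A → no match
B → no match
C → match
D → no match
E → no match — must start with `c`

C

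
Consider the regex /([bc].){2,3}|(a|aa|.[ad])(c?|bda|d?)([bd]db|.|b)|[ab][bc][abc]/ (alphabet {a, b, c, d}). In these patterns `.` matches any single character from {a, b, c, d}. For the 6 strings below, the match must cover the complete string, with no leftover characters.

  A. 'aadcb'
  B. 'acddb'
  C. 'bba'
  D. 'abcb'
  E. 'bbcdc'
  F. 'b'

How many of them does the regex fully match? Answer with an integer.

A → no match
B → match
C → match
D → no match
E → no match
F → no match
Total matched: 2

2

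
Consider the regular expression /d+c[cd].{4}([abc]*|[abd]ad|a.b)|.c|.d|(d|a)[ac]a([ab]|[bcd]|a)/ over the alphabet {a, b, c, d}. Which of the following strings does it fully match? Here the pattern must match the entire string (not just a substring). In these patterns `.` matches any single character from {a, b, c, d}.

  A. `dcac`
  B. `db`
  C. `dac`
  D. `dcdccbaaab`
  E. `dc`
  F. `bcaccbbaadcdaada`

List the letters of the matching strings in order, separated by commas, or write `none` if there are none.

A. `dcac` → match
B. `db` → no match
C. `dac` → no match
D. `dcdccbaaab` → match
E. `dc` → match
F → no match

A, D, E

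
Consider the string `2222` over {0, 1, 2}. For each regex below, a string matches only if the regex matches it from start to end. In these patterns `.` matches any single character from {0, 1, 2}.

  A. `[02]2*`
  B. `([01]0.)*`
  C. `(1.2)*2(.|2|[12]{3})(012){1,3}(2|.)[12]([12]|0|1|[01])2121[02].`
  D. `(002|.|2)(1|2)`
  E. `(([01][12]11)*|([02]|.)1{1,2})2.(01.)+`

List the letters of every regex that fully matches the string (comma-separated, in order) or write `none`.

A

A → match
B → no match
C → no match
D → no match
E → no match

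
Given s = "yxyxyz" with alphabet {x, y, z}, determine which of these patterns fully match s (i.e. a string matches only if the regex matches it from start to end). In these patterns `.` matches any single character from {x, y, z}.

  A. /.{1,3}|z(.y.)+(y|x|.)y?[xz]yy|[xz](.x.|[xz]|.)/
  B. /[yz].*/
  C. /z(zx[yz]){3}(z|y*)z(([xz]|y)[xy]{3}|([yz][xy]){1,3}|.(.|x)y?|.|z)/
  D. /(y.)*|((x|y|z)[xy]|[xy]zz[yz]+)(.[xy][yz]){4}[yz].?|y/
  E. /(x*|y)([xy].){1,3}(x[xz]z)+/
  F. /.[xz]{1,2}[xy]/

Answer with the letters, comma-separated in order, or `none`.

B, D

A → no match
B → match
C → no match — must start with "zzx"
D → match
E → no match
F → no match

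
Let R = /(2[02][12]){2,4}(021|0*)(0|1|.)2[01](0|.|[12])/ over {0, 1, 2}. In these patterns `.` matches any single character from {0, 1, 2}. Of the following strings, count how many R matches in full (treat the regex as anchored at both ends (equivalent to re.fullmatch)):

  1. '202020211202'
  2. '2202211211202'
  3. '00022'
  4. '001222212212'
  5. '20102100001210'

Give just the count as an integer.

0

1 → no match
2 → no match
3 → no match — must start with '2'
4 → no match — must start with '2'
5 → no match
Total matched: 0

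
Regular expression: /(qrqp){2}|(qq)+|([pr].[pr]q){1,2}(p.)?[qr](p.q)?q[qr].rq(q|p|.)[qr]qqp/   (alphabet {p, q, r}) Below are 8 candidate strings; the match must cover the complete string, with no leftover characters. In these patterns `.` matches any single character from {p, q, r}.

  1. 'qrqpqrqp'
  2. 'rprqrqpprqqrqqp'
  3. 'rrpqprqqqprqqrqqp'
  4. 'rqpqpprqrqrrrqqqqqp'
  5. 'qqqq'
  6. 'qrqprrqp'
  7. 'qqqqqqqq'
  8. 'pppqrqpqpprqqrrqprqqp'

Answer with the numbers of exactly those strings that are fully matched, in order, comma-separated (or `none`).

1. 'qrqpqrqp' → match
2 → no match
3 → match
4 → match
5. 'qqqq' → match
6. 'qrqprrqp' → no match
7. 'qqqqqqqq' → match
8 → match

1, 3, 4, 5, 7, 8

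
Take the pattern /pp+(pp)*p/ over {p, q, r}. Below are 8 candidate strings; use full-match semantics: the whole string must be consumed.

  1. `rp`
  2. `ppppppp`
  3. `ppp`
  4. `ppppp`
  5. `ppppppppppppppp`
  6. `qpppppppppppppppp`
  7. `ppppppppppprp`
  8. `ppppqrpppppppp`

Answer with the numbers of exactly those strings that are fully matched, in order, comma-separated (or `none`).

1 → no match — must start with `pp`
2 → match
3 → match
4 → match
5 → match
6 → no match — must start with `pp`
7 → no match
8 → no match

2, 3, 4, 5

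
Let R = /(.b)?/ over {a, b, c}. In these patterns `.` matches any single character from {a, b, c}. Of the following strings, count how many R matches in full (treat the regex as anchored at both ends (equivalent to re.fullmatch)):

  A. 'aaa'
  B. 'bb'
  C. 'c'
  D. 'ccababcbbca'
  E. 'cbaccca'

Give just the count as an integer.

A. 'aaa' → no match
B. 'bb' → match
C. 'c' → no match
D. 'ccababcbbca' → no match
E. 'cbaccca' → no match
Total matched: 1

1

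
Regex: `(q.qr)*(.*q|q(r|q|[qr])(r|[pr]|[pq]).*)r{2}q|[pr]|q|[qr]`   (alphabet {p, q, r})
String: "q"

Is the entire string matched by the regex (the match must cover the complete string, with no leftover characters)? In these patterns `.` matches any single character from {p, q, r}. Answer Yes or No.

Yes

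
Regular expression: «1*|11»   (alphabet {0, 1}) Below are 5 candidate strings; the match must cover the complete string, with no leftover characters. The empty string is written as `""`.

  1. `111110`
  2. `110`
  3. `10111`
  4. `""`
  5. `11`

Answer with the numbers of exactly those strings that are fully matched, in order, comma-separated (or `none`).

1. `111110` → no match
2. `110` → no match
3. `10111` → no match
4. `""` → match
5. `11` → match

4, 5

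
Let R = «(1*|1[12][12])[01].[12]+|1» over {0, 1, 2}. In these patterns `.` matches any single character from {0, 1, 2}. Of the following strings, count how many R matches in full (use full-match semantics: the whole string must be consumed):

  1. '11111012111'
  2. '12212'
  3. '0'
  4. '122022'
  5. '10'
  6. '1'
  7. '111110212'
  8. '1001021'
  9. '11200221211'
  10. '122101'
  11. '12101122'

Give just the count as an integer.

1 → match
2 → match
3 → no match
4 → match
5 → no match
6 → match
7 → match
8 → no match
9 → match
10 → match
11 → match
Total matched: 8

8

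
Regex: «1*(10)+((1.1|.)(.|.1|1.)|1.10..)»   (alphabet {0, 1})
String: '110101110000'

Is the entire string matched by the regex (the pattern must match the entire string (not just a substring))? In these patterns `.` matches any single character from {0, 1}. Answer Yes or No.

No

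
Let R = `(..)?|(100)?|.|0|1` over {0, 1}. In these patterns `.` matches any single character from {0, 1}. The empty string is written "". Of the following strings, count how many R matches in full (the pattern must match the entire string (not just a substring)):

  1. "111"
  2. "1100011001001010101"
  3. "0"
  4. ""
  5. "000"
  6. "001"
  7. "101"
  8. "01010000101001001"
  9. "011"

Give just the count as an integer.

2

1 → no match
2 → no match
3 → match
4 → match
5 → no match
6 → no match
7 → no match
8 → no match
9 → no match
Total matched: 2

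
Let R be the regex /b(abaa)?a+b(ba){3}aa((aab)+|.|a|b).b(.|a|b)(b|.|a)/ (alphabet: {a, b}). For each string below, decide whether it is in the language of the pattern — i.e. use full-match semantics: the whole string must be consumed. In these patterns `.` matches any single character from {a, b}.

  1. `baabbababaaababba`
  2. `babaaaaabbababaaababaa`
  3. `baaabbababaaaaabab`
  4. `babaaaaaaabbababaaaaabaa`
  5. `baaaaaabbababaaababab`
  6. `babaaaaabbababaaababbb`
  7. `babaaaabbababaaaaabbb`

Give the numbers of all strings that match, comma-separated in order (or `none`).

1 → match
2 → match
3 → match
4 → match
5 → match
6 → match
7 → match

1, 2, 3, 4, 5, 6, 7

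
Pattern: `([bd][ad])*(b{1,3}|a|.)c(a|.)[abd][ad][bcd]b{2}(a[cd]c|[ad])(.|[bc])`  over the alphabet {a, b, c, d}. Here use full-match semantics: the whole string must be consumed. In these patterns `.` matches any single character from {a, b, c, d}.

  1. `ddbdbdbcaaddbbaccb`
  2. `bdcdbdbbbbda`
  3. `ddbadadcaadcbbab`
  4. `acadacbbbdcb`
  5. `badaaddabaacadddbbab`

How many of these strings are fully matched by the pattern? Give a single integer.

1 → match
2 → no match
3 → match
4 → no match
5 → no match
Total matched: 2

2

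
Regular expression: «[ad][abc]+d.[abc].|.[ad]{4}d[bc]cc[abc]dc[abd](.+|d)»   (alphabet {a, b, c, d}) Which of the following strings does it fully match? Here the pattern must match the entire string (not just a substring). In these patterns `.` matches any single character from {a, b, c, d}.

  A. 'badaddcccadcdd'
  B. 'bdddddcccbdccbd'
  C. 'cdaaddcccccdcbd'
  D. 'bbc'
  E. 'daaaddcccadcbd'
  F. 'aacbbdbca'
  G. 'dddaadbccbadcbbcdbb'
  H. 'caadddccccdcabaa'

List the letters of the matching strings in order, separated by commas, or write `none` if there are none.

A → match
B → no match
C → no match
D → no match
E → match
F → match
G → no match
H → match

A, E, F, H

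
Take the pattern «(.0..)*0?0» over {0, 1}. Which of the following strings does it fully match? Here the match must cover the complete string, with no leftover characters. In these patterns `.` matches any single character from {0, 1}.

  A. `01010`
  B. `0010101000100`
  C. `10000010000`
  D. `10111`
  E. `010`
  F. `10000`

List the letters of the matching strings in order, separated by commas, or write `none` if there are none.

B, F

A. `01010` → no match
B → match
C. `10000010000` → no match
D. `10111` → no match — must end with `0`
E. `010` → no match
F. `10000` → match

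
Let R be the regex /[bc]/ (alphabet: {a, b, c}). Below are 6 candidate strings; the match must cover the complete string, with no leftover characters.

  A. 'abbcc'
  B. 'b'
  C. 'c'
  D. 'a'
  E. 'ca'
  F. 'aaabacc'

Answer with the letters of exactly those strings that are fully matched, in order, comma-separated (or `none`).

B, C

A. 'abbcc' → no match
B. 'b' → match
C. 'c' → match
D. 'a' → no match
E. 'ca' → no match
F. 'aaabacc' → no match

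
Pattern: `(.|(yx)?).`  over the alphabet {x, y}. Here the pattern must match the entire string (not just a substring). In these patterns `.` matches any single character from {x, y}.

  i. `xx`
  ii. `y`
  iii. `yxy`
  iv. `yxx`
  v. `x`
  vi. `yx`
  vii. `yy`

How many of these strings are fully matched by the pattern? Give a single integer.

7

i → match
ii → match
iii → match
iv → match
v → match
vi → match
vii → match
Total matched: 7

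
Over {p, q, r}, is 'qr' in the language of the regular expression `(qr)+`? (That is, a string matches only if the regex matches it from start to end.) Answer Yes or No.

Yes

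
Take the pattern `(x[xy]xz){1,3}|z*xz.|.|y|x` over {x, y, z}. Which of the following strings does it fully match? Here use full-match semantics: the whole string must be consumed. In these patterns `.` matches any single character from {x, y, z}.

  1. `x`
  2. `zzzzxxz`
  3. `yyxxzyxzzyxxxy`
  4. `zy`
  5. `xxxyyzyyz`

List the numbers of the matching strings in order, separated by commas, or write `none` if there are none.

1

1 → match
2 → no match
3 → no match
4 → no match
5 → no match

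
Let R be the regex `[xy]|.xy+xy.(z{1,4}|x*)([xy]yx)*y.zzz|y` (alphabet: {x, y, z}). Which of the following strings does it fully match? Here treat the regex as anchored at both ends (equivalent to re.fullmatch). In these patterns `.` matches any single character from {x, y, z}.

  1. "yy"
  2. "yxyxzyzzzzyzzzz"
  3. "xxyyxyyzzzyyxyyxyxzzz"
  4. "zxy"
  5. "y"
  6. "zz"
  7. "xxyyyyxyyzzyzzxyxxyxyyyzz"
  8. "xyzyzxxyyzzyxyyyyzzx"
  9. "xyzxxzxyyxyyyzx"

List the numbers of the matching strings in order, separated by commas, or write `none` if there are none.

1. "yy" → no match
2 → no match
3 → match
4. "zxy" → no match
5. "y" → match
6. "zz" → no match
7 → no match
8 → no match
9 → no match

3, 5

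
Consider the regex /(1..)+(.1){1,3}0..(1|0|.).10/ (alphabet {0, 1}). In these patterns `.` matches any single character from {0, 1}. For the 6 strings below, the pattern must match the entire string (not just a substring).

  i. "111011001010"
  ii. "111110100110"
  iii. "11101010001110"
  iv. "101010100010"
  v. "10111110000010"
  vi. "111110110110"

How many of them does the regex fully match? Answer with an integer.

i → no match
ii → match
iii → match
iv → match
v → match
vi → match
Total matched: 5

5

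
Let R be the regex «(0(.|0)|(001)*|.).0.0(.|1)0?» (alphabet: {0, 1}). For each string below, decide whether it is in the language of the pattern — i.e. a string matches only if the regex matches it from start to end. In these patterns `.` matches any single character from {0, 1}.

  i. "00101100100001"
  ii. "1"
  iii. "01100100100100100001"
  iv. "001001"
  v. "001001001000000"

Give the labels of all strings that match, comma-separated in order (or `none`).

i → no match
ii. "1" → no match
iii → no match
iv. "001001" → no match
v → match

v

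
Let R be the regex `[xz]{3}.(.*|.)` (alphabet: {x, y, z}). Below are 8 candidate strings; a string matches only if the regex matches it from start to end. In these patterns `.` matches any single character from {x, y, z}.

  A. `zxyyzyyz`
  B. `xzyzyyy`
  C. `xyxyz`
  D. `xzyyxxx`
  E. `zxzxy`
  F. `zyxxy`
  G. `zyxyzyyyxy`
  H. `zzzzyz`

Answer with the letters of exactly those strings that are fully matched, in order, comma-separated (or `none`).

A → no match
B → no match
C → no match
D → no match
E → match
F → no match
G → no match
H → match

E, H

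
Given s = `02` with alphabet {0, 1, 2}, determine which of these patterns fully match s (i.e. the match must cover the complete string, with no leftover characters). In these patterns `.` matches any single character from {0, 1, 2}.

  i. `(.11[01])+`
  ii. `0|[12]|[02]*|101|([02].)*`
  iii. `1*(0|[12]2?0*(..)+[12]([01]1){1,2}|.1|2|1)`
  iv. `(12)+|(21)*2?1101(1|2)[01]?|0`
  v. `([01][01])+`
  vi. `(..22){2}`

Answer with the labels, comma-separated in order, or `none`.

i → no match
ii → match
iii → no match
iv → no match
v → no match
vi → no match — must end with `22`

ii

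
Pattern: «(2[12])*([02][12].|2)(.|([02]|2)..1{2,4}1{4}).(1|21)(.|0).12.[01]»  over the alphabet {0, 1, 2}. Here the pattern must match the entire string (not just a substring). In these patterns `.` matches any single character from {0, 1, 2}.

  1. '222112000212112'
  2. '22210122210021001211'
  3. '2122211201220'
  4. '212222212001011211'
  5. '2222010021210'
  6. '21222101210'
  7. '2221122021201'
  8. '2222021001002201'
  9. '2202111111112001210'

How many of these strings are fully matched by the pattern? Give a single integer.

1 → no match
2 → no match
3 → no match
4 → match
5 → no match
6. '21222101210' → no match
7 → no match
8 → no match
9 → no match
Total matched: 1

1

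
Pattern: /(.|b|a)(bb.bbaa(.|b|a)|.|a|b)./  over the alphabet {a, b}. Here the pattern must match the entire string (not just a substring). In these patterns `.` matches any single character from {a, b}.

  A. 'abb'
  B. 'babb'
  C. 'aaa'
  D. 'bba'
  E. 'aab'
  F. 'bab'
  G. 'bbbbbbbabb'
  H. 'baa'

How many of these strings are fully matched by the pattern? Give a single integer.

6

A → match
B → no match
C → match
D → match
E → match
F → match
G → no match
H → match
Total matched: 6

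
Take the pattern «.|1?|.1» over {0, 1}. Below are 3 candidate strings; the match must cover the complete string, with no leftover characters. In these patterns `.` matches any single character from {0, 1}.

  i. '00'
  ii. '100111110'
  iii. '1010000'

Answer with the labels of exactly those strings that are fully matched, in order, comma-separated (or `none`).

none

i → no match
ii → no match
iii → no match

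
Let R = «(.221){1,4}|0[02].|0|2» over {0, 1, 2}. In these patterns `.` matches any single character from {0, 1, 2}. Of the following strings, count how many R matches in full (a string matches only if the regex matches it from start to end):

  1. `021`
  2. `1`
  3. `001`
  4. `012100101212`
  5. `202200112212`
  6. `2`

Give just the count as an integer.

1 → match
2 → no match
3 → match
4 → no match
5 → no match
6 → match
Total matched: 3

3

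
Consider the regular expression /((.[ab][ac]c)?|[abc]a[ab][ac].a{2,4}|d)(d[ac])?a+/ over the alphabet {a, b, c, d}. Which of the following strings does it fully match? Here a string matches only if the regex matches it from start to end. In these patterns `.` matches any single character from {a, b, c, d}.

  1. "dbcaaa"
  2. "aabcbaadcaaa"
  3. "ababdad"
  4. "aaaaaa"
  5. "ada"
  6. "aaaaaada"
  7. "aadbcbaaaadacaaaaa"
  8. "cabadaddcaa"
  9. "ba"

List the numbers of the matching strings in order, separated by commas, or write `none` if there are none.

1 → no match
2 → match
3 → no match — must end with "a"
4 → match
5 → no match
6 → no match
7 → no match
8 → no match
9 → no match

2, 4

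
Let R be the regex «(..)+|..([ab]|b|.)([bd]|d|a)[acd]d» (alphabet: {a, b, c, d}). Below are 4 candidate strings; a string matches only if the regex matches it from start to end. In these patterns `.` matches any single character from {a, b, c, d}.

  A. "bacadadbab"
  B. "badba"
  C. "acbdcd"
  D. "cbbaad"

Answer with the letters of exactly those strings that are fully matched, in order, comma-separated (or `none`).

A, C, D

A → match
B → no match
C → match
D → match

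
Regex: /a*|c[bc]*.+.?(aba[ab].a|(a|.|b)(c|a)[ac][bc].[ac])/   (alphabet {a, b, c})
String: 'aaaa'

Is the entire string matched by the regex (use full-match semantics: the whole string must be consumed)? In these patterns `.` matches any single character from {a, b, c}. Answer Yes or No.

Yes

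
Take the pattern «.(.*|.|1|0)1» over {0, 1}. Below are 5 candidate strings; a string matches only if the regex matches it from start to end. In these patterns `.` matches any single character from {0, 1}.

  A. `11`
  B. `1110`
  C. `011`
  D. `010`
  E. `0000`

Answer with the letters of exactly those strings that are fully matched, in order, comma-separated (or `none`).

A. `11` → match
B. `1110` → no match — must end with `1`
C. `011` → match
D. `010` → no match — must end with `1`
E. `0000` → no match — must end with `1`

A, C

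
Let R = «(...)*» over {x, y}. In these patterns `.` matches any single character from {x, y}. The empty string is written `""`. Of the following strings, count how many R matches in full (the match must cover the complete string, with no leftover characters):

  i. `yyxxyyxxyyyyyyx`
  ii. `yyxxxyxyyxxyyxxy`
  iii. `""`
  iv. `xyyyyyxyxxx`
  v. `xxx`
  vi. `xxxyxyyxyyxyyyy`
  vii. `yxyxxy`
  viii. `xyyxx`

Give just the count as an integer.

5

i → match
ii → no match
iii → match
iv → no match
v → match
vi → match
vii → match
viii → no match
Total matched: 5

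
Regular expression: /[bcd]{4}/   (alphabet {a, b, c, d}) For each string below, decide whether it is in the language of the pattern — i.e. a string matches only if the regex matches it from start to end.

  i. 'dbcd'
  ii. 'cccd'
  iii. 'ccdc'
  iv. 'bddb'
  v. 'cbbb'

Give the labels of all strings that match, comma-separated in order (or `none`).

i. 'dbcd' → match
ii. 'cccd' → match
iii. 'ccdc' → match
iv. 'bddb' → match
v. 'cbbb' → match

i, ii, iii, iv, v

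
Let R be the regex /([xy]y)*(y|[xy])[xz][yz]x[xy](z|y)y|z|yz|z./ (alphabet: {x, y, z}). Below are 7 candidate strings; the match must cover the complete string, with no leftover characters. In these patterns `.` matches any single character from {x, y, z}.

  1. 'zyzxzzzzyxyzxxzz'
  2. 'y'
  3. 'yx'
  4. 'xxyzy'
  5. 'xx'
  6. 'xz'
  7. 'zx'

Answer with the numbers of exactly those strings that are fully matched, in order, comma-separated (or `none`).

1 → no match
2. 'y' → no match
3. 'yx' → no match
4. 'xxyzy' → no match
5. 'xx' → no match
6. 'xz' → no match
7. 'zx' → match

7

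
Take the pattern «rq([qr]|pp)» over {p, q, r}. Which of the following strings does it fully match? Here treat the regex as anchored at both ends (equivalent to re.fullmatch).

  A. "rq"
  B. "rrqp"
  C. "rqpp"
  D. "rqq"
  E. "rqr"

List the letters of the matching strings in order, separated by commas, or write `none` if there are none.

C, D, E

A → no match
B → no match — must start with "rq"
C → match
D → match
E → match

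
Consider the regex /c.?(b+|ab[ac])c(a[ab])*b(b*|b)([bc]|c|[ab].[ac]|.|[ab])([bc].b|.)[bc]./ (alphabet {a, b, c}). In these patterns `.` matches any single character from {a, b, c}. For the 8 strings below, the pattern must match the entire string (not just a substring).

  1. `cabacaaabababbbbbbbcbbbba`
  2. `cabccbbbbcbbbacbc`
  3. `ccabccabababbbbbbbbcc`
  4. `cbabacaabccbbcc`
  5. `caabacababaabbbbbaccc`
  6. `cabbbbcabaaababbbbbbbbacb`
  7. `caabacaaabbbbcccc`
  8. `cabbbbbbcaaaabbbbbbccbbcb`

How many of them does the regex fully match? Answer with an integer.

7

1 → match
2 → no match
3 → match
4 → match
5 → match
6 → match
7 → match
8 → match
Total matched: 7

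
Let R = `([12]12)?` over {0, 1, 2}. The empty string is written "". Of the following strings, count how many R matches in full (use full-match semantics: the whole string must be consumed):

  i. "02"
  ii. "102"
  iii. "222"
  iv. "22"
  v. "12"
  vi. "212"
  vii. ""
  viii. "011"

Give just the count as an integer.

i. "02" → no match
ii. "102" → no match
iii. "222" → no match
iv. "22" → no match
v. "12" → no match
vi. "212" → match
vii. "" → match
viii. "011" → no match
Total matched: 2

2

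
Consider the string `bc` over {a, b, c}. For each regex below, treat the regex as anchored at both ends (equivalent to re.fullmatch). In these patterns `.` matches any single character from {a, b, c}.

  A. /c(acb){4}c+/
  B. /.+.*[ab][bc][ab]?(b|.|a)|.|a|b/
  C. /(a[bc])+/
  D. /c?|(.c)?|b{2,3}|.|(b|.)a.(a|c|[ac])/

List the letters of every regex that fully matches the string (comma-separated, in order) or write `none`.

D

A → no match — must start with `cacb`
B → no match
C → no match — must start with `a`
D → match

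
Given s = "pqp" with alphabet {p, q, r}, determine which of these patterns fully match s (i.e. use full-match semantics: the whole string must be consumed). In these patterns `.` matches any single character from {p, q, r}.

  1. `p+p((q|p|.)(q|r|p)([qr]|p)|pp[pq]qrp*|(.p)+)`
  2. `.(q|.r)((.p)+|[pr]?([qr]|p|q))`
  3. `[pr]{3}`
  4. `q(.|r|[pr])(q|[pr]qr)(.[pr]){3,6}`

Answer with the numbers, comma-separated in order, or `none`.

2

1 → no match
2 → match
3 → no match
4 → no match — must start with "q"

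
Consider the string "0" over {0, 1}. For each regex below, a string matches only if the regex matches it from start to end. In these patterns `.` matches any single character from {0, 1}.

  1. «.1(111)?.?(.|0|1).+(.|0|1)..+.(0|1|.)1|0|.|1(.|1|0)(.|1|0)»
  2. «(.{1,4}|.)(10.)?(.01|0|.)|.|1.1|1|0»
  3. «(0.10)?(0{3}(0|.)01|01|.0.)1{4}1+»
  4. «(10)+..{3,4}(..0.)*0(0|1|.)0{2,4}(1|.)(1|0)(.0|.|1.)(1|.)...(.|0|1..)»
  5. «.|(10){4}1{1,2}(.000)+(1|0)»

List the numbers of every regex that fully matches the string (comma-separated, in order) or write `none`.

1 → match
2 → match
3 → no match — must end with "1"
4 → no match — must start with "10"
5 → match

1, 2, 5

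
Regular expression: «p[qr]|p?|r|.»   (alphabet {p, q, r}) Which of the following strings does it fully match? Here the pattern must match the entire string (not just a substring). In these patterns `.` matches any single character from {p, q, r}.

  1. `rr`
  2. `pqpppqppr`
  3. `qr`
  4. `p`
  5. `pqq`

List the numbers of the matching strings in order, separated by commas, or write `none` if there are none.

1 → no match
2 → no match
3 → no match
4 → match
5 → no match

4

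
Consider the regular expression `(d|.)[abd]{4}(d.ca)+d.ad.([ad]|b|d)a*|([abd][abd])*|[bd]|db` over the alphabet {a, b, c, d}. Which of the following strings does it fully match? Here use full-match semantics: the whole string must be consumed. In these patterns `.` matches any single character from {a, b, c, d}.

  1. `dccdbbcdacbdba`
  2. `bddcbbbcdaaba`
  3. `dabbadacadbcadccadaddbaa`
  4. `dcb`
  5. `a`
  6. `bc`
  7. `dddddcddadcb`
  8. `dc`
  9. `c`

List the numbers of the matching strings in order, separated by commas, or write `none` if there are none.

1 → no match
2 → no match
3 → no match
4 → no match
5 → no match
6 → no match
7 → no match
8 → no match
9 → no match

none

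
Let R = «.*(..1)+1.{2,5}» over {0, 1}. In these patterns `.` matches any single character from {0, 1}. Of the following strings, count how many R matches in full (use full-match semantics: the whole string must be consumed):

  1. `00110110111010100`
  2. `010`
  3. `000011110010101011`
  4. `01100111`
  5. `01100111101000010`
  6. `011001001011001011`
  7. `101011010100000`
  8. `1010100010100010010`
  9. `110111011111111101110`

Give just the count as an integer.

1 → no match
2 → no match
3 → no match
4 → no match
5 → no match
6 → no match
7 → no match
8 → no match
9 → match
Total matched: 1

1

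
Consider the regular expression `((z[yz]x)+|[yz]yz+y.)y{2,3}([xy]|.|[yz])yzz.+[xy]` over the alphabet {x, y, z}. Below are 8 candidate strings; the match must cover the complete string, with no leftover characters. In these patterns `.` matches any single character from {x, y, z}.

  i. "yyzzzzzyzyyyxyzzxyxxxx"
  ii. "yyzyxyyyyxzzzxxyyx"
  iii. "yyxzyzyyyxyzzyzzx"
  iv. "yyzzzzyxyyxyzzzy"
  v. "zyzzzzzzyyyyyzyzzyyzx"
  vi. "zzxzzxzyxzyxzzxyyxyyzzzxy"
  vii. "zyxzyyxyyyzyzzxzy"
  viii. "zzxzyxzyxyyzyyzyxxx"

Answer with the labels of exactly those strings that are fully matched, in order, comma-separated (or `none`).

i, iv, v

i → match
ii → no match
iii → no match
iv → match
v → match
vi → no match
vii → no match
viii → no match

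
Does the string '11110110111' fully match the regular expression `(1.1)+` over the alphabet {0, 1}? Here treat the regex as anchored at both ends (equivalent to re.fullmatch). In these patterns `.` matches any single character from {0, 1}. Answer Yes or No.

No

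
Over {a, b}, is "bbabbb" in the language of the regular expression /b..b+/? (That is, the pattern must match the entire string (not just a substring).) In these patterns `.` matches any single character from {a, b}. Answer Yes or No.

Yes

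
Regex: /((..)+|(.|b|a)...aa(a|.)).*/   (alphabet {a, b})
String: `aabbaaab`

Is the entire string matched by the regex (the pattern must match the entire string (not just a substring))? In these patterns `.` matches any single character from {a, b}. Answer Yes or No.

Yes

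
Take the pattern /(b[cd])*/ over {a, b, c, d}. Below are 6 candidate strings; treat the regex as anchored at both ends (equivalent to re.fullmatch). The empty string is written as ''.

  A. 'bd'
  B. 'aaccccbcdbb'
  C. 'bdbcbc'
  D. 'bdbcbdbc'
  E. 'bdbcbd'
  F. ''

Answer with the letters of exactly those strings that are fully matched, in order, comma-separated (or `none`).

A, C, D, E, F

A. 'bd' → match
B. 'aaccccbcdbb' → no match
C. 'bdbcbc' → match
D. 'bdbcbdbc' → match
E. 'bdbcbd' → match
F. '' → match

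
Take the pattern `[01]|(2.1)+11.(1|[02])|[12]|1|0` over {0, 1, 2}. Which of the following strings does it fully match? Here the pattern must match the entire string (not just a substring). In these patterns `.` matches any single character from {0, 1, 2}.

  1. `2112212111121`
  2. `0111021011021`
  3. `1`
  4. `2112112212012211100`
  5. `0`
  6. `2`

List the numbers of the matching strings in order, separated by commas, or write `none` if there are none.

1, 3, 4, 5, 6

1 → match
2 → no match
3 → match
4 → match
5 → match
6 → match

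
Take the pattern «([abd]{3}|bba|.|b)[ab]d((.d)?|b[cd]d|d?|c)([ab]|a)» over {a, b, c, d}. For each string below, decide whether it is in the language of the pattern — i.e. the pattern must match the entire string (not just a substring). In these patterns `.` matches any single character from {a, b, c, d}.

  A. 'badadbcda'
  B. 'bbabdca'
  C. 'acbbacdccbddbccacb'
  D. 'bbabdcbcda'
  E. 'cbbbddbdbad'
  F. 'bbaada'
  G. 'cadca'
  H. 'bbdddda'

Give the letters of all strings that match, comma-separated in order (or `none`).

A, B, F, G

A → match
B → match
C → no match
D → no match
E → no match
F → match
G → match
H → no match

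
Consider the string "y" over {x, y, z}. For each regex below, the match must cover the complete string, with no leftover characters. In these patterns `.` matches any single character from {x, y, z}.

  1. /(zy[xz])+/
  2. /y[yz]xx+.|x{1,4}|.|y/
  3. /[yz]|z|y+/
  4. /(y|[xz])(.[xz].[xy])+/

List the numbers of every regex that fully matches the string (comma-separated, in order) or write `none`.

2, 3

1 → no match — must start with "zy"
2 → match
3 → match
4 → no match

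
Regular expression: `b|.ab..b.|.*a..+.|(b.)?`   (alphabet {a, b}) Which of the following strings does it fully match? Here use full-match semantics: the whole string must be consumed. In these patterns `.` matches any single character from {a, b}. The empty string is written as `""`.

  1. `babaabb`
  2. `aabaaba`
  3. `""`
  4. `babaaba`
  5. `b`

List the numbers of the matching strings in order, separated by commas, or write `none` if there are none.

1, 2, 3, 4, 5

1 → match
2 → match
3 → match
4 → match
5 → match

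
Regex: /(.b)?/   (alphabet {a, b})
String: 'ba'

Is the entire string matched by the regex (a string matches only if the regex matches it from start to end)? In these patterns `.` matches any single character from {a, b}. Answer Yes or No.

No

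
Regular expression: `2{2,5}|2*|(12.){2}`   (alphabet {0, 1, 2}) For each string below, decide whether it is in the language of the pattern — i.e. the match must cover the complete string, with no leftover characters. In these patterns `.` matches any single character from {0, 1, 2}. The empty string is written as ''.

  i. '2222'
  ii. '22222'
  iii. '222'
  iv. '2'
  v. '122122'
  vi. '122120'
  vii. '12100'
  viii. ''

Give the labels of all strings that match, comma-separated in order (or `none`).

i → match
ii → match
iii → match
iv → match
v → match
vi → match
vii → no match
viii → match

i, ii, iii, iv, v, vi, viii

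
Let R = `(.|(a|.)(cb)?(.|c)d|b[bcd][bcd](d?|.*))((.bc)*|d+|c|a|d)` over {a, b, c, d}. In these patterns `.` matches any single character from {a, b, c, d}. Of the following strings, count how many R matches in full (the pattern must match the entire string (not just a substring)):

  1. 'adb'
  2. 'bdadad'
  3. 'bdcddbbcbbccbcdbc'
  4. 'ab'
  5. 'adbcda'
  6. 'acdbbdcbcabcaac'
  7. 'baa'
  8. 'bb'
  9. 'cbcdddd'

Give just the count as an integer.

1

1 → no match
2 → no match
3 → match
4 → no match
5 → no match
6 → no match
7 → no match
8 → no match
9 → no match
Total matched: 1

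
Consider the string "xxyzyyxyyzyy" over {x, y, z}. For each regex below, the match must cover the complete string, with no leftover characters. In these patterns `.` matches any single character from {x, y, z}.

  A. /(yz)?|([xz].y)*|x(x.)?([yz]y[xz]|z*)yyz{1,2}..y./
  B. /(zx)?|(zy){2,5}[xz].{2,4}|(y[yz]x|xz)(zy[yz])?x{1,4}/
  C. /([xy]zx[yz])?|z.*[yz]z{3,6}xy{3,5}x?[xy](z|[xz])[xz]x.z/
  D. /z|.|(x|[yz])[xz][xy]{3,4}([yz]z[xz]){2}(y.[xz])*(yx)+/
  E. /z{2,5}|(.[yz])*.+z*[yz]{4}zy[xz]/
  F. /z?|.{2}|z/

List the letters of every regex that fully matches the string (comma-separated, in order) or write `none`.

A

A → match
B → no match
C → no match
D → no match
E → no match
F → no match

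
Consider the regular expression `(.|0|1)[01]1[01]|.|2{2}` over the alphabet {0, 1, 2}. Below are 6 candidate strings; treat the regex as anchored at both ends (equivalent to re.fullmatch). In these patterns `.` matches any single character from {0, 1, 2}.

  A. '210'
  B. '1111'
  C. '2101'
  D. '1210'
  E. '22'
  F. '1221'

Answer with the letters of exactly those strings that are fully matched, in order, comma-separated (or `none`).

B, E

A. '210' → no match
B. '1111' → match
C. '2101' → no match
D. '1210' → no match
E. '22' → match
F. '1221' → no match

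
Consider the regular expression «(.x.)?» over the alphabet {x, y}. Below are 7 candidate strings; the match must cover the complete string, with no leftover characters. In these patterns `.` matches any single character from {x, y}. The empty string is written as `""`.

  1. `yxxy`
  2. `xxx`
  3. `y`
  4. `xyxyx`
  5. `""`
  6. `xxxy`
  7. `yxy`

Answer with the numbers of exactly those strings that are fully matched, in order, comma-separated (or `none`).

1 → no match
2 → match
3 → no match
4 → no match
5 → match
6 → no match
7 → match

2, 5, 7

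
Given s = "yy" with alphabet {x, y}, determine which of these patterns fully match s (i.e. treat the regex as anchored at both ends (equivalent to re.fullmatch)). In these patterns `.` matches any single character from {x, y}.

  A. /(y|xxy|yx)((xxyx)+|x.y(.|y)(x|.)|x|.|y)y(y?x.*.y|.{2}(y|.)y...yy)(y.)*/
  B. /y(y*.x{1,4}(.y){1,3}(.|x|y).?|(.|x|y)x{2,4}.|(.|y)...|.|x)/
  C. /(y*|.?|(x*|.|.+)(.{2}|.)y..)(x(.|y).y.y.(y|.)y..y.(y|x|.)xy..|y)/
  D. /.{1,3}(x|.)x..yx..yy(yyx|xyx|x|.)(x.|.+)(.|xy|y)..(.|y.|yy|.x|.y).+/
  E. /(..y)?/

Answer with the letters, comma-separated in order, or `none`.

A → no match
B → match
C → match
D → no match
E → no match

B, C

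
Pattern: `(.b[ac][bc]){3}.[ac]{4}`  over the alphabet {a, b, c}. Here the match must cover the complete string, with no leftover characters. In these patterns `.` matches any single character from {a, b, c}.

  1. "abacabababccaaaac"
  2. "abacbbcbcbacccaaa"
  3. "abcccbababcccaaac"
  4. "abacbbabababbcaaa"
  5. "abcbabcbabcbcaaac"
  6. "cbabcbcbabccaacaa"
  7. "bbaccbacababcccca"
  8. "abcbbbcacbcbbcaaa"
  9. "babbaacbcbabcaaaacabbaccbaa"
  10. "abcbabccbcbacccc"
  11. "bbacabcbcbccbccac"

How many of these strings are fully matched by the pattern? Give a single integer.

8

1 → match
2 → match
3 → match
4 → match
5 → match
6 → match
7 → match
8 → no match
9 → no match
10 → no match
11 → match
Total matched: 8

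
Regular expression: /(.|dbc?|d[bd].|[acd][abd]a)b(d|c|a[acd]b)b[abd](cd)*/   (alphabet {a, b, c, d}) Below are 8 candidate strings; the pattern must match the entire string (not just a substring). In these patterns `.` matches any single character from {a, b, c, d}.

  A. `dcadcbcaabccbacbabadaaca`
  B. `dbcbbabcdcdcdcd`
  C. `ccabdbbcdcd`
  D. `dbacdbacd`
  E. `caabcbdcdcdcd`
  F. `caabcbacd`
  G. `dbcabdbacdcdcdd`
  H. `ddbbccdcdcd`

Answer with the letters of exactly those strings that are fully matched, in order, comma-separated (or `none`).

A → no match
B → no match
C → no match
D → no match
E → match
F → match
G → no match
H → no match

E, F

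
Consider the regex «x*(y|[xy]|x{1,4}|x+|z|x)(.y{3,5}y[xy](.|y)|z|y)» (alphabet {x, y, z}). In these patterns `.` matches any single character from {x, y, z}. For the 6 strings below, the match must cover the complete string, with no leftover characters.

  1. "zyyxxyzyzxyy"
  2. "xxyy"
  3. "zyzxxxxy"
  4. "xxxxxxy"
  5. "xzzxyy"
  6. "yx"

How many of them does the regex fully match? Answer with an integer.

2

1 → no match
2 → match
3 → no match
4 → match
5 → no match
6 → no match
Total matched: 2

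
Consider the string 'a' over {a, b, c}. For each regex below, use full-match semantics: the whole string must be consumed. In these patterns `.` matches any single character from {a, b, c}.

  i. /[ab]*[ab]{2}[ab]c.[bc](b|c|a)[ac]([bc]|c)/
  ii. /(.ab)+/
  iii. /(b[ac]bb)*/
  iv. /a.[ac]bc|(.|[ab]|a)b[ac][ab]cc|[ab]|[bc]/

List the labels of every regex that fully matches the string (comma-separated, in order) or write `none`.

i → no match
ii → no match — must end with 'ab'
iii → no match
iv → match

iv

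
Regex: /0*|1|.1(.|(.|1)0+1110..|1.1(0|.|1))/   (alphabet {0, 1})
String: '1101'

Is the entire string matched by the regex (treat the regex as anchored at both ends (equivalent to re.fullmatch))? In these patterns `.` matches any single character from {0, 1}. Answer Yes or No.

No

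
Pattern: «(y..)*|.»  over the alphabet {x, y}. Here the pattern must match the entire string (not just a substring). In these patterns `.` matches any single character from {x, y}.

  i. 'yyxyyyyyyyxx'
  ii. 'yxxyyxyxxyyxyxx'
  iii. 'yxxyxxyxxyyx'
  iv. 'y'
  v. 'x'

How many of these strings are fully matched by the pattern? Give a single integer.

i → match
ii → match
iii → match
iv → match
v → match
Total matched: 5

5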